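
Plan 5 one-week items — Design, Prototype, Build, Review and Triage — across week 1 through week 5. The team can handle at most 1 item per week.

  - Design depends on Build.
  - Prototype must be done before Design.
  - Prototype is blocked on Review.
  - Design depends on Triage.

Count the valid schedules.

Splitting on Prototype: it can be week 2 (2), week 3 (4), week 4 (6). Listing each branch's schedules as (Design, Build, Review, Triage) by week number:
Prototype=week 2: (5,3,1,4) (5,4,1,3) — 2.
Prototype=week 3: (5,1,2,4) (5,2,1,4) (5,4,1,2) (5,4,2,1) — 4.
Prototype=week 4: (5,1,2,3) (5,1,3,2) (5,2,1,3) (5,2,3,1) (5,3,1,2) (5,3,2,1) — 6.
Summing: 2 + 4 + 6 = 12.

12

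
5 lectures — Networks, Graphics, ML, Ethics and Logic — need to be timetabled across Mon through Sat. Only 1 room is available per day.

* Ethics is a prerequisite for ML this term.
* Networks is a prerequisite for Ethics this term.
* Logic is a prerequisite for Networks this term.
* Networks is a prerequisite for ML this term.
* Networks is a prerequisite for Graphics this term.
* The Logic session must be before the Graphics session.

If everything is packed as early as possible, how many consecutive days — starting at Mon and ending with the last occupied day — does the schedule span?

The precedence chain requires at least 4 distinct days.
With at most 1 per day and 5 lectures, at least 5 days are needed.
5 works (last occupied day: Fri): for example Ethics -> Thu; ML -> Fri; Graphics -> Wed; Logic -> Mon; Networks -> Tue.

5 days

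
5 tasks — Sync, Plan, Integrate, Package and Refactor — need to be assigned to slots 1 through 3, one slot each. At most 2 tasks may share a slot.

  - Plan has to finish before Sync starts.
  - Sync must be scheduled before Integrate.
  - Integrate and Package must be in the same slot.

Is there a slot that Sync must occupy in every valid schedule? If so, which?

Precedence pushes Sync to at least 2; downstream work caps Sync at 2.
So Sync is pinned to 2.

2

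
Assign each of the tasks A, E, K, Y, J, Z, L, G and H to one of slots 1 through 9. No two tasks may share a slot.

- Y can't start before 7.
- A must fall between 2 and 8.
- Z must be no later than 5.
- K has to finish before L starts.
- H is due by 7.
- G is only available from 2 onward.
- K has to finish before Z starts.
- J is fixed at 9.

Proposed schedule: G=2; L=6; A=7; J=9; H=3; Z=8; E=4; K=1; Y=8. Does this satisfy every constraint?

No — it violates: Z must be no later than 5

K has to finish before L starts — holds.
G is only available from 2 onward — holds.
No two tasks may share a slot — violated.
H is due by 7 — holds.
Y can't start before 7 — holds.
A must fall between 2 and 8 — holds.
Z must be no later than 5 — violated.
K has to finish before Z starts — holds.
J is fixed at 9 — holds.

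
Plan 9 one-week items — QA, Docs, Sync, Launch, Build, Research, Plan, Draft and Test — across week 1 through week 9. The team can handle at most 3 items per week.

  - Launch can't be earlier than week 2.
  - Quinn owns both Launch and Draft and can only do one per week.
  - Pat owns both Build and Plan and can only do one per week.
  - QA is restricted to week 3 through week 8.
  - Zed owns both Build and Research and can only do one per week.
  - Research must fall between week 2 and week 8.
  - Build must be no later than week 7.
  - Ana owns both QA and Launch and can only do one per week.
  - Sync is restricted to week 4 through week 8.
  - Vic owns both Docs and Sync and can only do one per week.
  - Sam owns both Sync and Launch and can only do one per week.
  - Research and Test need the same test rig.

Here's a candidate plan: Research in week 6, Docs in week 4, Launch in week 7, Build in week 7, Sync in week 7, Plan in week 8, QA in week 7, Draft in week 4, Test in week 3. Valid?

Pat owns both Build and Plan and can only do one per week — holds.
Launch can't be earlier than week 2 — holds.
Sync is restricted to week 4 through week 8 — holds.
Research and Test need the same test rig — holds.
Build must be no later than week 7 — holds.
Sam owns both Sync and Launch and can only do one per week — violated.
QA is restricted to week 3 through week 8 — holds.
The team can handle at most 3 items per week — violated.
Ana owns both QA and Launch and can only do one per week — violated.
Zed owns both Build and Research and can only do one per week — holds.
Research must fall between week 2 and week 8 — holds.
Quinn owns both Launch and Draft and can only do one per week — holds.
Vic owns both Docs and Sync and can only do one per week — holds.

Invalid. Ana owns both QA and Launch and can only do one per week.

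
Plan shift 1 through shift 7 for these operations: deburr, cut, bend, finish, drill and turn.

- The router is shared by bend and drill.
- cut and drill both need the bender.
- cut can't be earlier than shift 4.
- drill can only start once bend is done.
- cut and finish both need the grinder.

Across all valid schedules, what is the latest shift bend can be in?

Downstream work caps bend at shift 6.
bend at shift 6 is achievable: turn=shift 1, finish=shift 1, bend=shift 6, cut=shift 4, deburr=shift 1, drill=shift 7.

shift 6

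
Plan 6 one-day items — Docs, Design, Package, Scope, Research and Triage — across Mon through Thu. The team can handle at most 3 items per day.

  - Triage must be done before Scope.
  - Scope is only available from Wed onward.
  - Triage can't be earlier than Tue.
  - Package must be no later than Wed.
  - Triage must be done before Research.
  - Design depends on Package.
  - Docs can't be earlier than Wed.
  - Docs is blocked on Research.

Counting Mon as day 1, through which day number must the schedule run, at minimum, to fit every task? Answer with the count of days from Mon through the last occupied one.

4

The precedence chain requires at least 3 distinct days.
With at most 3 per day and 6 tasks, at least 2 days are needed.
Propagating the time windows through the other constraints, Docs can't land before Thu — that is day 4 counting from Mon — so the schedule must run through at least 4 days.
4 works (last occupied day: Thu): for example Package=Mon, Scope=Wed, Research=Wed, Docs=Thu, Design=Tue, Triage=Tue.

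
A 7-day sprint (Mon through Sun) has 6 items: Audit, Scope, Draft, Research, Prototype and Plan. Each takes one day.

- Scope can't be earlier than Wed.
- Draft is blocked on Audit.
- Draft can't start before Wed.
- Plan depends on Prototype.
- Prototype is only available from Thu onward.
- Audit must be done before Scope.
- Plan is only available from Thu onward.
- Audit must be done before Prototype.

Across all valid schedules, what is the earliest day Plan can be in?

Fri

Plan is available from Thu; precedence pushes Plan to at least Fri.
Plan at Fri is achievable: Research=Mon; Scope=Wed; Audit=Mon; Draft=Wed; Plan=Fri; Prototype=Thu.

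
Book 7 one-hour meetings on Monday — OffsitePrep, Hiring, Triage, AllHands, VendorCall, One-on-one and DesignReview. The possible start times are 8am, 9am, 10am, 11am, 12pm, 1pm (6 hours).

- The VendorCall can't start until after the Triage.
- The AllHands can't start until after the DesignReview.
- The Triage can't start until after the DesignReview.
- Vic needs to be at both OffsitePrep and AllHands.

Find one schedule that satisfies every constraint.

One-on-one=8am, Hiring=8am, DesignReview=8am, VendorCall=10am, OffsitePrep=8am, Triage=9am, AllHands=9am

Checking: Triage(9am) before VendorCall(10am); DesignReview(8am) before AllHands(9am); DesignReview(8am) before Triage(9am); OffsitePrep(8am) != AllHands(9am).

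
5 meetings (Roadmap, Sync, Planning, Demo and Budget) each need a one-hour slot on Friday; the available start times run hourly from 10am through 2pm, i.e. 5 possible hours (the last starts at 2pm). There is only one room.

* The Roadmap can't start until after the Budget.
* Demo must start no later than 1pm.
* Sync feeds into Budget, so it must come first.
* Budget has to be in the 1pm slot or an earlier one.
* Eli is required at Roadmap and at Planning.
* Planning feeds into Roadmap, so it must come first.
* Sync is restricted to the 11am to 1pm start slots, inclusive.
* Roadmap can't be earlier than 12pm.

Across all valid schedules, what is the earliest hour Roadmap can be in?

2pm

Roadmap is available from 12pm; precedence pushes Roadmap to at least 1pm.
Roadmap at 2pm is achievable: Sync in 11am; Demo in 10am; Roadmap in 2pm; Budget in 12pm; Planning in 1pm.
Nothing earlier works — the conflict and capacity constraints rule out every hour before 2pm.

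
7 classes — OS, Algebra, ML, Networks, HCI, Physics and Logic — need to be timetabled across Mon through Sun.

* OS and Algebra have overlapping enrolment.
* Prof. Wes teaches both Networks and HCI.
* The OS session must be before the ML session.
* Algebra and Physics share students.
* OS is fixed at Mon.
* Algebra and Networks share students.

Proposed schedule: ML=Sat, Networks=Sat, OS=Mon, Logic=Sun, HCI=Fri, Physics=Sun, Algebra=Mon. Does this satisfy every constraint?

OS and Algebra have overlapping enrolment — violated.
OS is fixed at Mon — holds.
Algebra and Networks share students — holds.
Prof. Wes teaches both Networks and HCI — holds.
The OS session must be before the ML session — holds.
Algebra and Physics share students — holds.

Invalid. OS and Algebra have overlapping enrolment.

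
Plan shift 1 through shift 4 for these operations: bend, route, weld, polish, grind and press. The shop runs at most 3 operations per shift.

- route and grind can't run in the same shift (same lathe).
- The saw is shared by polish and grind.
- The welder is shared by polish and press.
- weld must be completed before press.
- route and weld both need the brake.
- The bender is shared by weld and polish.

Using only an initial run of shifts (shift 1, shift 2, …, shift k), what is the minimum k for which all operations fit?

3 shifts

The precedence chain requires at least 2 distinct shifts.
With at most 3 per shift and 6 operations, at least 2 shifts are needed.
Could 2 shifts be enough, i.e. nothing placed later than shift 2? No: press must come after weld (at shift 1 or later) → {shift 2}; weld must come before press (at shift 2 or earlier) → {shift 1}; polish can't share with weld (shift 1) → {shift 2}; press can't share with polish (shift 2) → nothing is left.
So 2 shifts is not enough.
3 works (last occupied shift: shift 3): for example weld in shift 1, bend in shift 1, polish in shift 3, route in shift 2, press in shift 2, grind in shift 1.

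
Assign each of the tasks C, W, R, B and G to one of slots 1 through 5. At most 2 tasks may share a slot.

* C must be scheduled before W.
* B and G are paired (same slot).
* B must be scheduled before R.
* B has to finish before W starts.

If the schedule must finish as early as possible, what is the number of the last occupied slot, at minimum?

The precedence chain requires at least 2 distinct slots.
With at most 2 per slot and 5 tasks, at least 3 slots are needed.
3 works (last occupied slot: 3): for example W -> 3; G -> 1; B -> 1; R -> 2; C -> 2.

3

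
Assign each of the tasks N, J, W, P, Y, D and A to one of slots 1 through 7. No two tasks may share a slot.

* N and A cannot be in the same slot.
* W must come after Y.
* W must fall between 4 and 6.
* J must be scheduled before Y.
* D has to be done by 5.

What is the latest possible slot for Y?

5

Precedence pushes Y to at least 2; downstream work caps Y at 5.
Y at 5 is achievable: Y -> 5; W -> 6; D -> 1; J -> 2; N -> 3; P -> 4; A -> 7.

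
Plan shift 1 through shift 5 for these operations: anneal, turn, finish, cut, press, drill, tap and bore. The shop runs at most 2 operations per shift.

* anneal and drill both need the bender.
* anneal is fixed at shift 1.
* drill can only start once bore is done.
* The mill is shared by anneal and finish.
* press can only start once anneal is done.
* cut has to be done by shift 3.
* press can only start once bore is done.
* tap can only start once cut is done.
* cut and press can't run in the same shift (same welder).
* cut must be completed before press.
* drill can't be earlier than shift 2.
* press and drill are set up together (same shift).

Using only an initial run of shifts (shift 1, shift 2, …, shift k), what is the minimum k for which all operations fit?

The precedence chain requires at least 2 distinct shifts.
With at most 2 per shift and 8 operations, at least 4 shifts are needed.
4 works (last occupied shift: shift 4): for example bore=shift 2; tap=shift 2; finish=shift 4; cut=shift 1; turn=shift 4; anneal=shift 1; drill=shift 3; press=shift 3.

4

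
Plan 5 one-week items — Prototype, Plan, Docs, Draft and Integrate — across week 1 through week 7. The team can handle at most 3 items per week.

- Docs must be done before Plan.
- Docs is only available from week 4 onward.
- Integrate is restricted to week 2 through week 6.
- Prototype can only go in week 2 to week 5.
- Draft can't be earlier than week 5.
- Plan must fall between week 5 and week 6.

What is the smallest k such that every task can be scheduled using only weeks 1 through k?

5 weeks

The precedence chain requires at least 2 distinct weeks.
With at most 3 per week and 5 tasks, at least 2 weeks are needed.
Plan can't be placed before week 5, so the schedule must run through at least week 5.
5 works (last occupied week: week 5): for example Docs in week 4; Integrate in week 2; Draft in week 5; Plan in week 5; Prototype in week 2.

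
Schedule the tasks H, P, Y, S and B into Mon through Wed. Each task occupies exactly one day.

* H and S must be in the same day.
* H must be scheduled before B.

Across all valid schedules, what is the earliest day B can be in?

Precedence pushes B to at least Tue.
B at Tue is achievable: S=Mon, H=Mon, Y=Mon, B=Tue, P=Mon.

Tue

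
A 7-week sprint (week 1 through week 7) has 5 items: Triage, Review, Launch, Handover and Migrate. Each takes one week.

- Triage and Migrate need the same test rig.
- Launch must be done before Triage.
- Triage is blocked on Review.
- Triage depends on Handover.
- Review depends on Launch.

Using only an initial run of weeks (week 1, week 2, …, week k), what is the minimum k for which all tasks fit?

The precedence chain requires at least 3 distinct weeks.
3 works (last occupied week: week 3): for example Migrate=week 1, Triage=week 3, Handover=week 1, Review=week 2, Launch=week 1.

3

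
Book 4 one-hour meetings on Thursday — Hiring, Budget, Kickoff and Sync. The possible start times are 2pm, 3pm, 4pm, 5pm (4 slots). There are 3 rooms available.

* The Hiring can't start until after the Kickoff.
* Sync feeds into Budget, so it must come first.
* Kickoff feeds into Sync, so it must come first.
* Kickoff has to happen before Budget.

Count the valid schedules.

Splitting on Hiring: it can be 3pm (3), 4pm (4), 5pm (4). Listing each branch's schedules as (Budget, Kickoff, Sync):
Hiring=3pm: (4pm,2pm,3pm) (5pm,2pm,3pm) (5pm,2pm,4pm) — 3.
Hiring=4pm: (4pm,2pm,3pm) (5pm,2pm,3pm) (5pm,2pm,4pm) (5pm,3pm,4pm) — 4.
Hiring=5pm: (4pm,2pm,3pm) (5pm,2pm,3pm) (5pm,2pm,4pm) (5pm,3pm,4pm) — 4.
Summing: 3 + 4 + 4 = 11.

11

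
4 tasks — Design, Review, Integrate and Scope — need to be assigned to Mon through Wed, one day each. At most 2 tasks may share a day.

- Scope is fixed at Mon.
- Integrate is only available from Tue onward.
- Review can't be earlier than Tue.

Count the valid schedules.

10

Splitting on Design: it can be Mon (4), Tue (3), Wed (3). Listing each branch's schedules as (Review, Integrate, Scope):
Design=Mon: (Tue,Tue,Mon) (Tue,Wed,Mon) (Wed,Tue,Mon) (Wed,Wed,Mon) — 4.
Design=Tue: (Tue,Wed,Mon) (Wed,Tue,Mon) (Wed,Wed,Mon) — 3.
Design=Wed: (Tue,Tue,Mon) (Tue,Wed,Mon) (Wed,Tue,Mon) — 3.
Summing: 4 + 3 + 3 = 10.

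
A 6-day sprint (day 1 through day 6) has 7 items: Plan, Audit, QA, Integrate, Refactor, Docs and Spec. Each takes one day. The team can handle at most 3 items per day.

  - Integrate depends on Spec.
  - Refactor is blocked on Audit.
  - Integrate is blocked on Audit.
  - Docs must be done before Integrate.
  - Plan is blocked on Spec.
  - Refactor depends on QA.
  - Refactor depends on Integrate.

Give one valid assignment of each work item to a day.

Spec=day 1, QA=day 2, Refactor=day 3, Audit=day 1, Plan=day 2, Integrate=day 2, Docs=day 1

Checking: Audit(day 1) before Refactor(day 3); QA(day 2) before Refactor(day 3); Audit(day 1) before Integrate(day 2); Spec(day 1) before Plan(day 2); Integrate(day 2) before Refactor(day 3); Spec(day 1) before Integrate(day 2); Docs(day 1) before Integrate(day 2); max 3 per day (cap 3).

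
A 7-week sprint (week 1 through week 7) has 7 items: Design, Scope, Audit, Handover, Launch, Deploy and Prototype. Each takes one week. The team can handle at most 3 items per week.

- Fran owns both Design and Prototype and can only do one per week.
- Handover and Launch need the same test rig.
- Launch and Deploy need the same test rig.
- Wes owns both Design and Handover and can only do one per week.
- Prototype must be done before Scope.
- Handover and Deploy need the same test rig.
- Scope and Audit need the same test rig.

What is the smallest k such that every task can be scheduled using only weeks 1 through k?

The precedence chain requires at least 2 distinct weeks.
With at most 3 per week and 7 tasks, at least 3 weeks are needed.
3 works (last occupied week: week 3): for example Prototype -> week 1, Deploy -> week 3, Audit -> week 1, Design -> week 2, Scope -> week 2, Launch -> week 2, Handover -> week 1.

3 weeks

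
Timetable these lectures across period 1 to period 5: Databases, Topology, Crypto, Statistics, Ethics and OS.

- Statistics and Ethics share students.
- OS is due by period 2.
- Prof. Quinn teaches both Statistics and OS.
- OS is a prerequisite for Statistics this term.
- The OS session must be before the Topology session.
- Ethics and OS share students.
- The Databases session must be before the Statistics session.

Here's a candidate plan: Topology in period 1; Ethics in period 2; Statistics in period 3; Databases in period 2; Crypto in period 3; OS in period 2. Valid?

No. The OS session must be before the Topology session is not satisfied.

The Databases session must be before the Statistics session — holds.
OS is due by period 2 — holds.
Ethics and OS share students — violated.
The OS session must be before the Topology session — violated.
Statistics and Ethics share students — holds.
OS is a prerequisite for Statistics this term — holds.
Prof. Quinn teaches both Statistics and OS — holds.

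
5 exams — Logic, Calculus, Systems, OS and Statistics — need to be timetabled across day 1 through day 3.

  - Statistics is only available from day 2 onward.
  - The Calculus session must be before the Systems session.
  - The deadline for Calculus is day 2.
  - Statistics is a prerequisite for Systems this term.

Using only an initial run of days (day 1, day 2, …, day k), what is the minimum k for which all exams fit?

3

The precedence chain requires at least 2 distinct days.
Propagating the time windows through the other constraints, Systems can't land before day 3, so the schedule must run through at least day 3.
3 works (last occupied day: day 3): for example Statistics in day 2, Calculus in day 1, Logic in day 1, Systems in day 3, OS in day 1.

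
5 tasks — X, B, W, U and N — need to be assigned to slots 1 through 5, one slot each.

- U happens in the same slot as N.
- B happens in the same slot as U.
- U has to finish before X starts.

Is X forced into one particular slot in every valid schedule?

X can be 2 (e.g. W in 1, N in 1, X in 2, U in 1, B in 1) or 3 (e.g. N=1, X=3, U=1, B=1, W=1).

No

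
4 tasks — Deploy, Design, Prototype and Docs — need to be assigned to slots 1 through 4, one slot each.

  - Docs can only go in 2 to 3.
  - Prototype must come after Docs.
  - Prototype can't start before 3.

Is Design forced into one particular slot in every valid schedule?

No

Design can be 1 (e.g. Deploy -> 1; Docs -> 2; Prototype -> 3; Design -> 1) or 2 (e.g. Docs in 2, Prototype in 3, Deploy in 1, Design in 2).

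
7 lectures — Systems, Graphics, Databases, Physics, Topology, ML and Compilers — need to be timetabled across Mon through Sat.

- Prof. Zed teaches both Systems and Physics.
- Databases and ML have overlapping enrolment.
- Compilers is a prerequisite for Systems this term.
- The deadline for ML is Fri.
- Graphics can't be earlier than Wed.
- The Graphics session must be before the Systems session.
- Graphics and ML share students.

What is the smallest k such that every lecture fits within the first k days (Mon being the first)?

4

The precedence chain requires at least 2 distinct days.
Propagating the time windows through the other constraints, Systems can't land before Thu — that is day 4 counting from Mon — so the schedule must run through at least 4 days.
4 works (last occupied day: Thu): for example Systems -> Thu, Databases -> Mon, Topology -> Mon, Graphics -> Wed, ML -> Tue, Physics -> Mon, Compilers -> Mon.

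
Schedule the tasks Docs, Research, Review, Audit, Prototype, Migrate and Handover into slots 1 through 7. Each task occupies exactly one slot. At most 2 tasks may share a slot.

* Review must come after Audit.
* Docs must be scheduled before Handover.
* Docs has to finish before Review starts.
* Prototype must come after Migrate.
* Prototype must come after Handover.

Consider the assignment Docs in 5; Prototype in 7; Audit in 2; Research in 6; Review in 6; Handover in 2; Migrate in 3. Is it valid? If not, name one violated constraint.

Invalid. Docs must be scheduled before Handover.

Prototype must come after Migrate — holds.
Prototype must come after Handover — holds.
Docs has to finish before Review starts — holds.
At most 2 tasks may share a slot — holds.
Review must come after Audit — holds.
Docs must be scheduled before Handover — violated.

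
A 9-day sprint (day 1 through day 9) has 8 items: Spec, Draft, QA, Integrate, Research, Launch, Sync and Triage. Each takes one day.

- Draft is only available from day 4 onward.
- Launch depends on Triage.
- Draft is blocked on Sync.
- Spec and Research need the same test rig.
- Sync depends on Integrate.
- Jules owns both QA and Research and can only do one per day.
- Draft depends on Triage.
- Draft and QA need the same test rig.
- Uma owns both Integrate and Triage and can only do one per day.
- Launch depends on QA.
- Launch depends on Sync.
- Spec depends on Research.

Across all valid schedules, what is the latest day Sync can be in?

day 8

Precedence pushes Sync to at least day 2; downstream work caps Sync at day 8.
Sync at day 8 is achievable: Integrate in day 2, Draft in day 9, Spec in day 2, QA in day 2, Launch in day 9, Triage in day 1, Research in day 1, Sync in day 8.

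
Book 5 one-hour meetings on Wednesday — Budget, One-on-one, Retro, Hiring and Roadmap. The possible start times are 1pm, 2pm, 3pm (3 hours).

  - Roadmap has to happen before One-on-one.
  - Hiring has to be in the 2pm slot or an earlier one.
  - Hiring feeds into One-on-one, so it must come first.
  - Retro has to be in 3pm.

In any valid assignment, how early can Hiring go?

1pm

Hiring's own window allows nothing later than 2pm.
Hiring at 1pm is achievable: Retro=3pm, Budget=1pm, Hiring=1pm, Roadmap=1pm, One-on-one=2pm.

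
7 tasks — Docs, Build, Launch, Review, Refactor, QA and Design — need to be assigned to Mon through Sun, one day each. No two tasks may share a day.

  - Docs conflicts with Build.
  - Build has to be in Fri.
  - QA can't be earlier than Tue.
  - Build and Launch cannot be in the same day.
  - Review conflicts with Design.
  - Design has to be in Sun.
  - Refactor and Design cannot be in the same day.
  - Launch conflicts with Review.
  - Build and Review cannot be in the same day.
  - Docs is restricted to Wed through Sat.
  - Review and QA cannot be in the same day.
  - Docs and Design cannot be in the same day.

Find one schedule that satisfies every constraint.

Refactor -> Sat, Docs -> Wed, Launch -> Mon, Review -> Thu, Design -> Sun, Build -> Fri, QA -> Tue

Checking: Review(Thu) != QA(Tue); Launch(Mon) != Review(Thu); Docs(Wed) != Build(Fri); Refactor(Sat) != Design(Sun); Review(Thu) != Design(Sun); Build(Fri) != Review(Thu); Docs(Wed) != Design(Sun); Build(Fri) != Launch(Mon); Build=Fri in [Fri,Fri]; QA=Tue in [Tue,Sun]; Design=Sun in [Sun,Sun]; Docs=Wed in [Wed,Sat]; max 1 per day (cap 1).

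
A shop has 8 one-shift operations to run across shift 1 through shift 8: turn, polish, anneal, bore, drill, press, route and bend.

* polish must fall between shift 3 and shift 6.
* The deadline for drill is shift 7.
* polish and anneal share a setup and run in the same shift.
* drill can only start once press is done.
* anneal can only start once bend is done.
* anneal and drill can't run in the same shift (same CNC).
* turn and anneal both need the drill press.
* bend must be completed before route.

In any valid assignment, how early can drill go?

shift 2

Precedence pushes drill to at least shift 2; drill's own window allows nothing later than shift 7.
drill at shift 2 is achievable: polish -> shift 3, anneal -> shift 3, press -> shift 1, turn -> shift 1, bend -> shift 1, route -> shift 2, drill -> shift 2, bore -> shift 1.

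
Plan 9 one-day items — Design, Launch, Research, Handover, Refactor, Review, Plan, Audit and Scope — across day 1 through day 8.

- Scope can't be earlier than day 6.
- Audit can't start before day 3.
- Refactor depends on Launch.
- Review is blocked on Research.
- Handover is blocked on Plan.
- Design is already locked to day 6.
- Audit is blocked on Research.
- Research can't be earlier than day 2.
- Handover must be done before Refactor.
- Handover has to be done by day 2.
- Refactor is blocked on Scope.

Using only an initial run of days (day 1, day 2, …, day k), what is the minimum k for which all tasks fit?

7

The precedence chain requires at least 3 distinct days.
Propagating the time windows through the other constraints, Refactor can't land before day 7, so the schedule must run through at least day 7.
7 works (last occupied day: day 7): for example Plan -> day 1; Scope -> day 6; Refactor -> day 7; Research -> day 2; Design -> day 6; Review -> day 3; Handover -> day 2; Launch -> day 1; Audit -> day 3.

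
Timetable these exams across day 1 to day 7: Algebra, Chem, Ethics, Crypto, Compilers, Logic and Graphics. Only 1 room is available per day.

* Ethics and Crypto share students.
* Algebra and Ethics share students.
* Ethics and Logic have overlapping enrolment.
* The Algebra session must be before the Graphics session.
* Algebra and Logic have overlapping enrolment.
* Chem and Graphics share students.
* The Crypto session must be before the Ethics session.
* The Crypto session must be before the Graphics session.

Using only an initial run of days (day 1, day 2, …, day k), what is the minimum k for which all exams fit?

The precedence chain requires at least 2 distinct days.
With at most 1 per day and 7 exams, at least 7 days are needed.
7 works (last occupied day: day 7): for example Graphics in day 3, Algebra in day 2, Compilers in day 6, Logic in day 7, Crypto in day 1, Chem in day 5, Ethics in day 4.

7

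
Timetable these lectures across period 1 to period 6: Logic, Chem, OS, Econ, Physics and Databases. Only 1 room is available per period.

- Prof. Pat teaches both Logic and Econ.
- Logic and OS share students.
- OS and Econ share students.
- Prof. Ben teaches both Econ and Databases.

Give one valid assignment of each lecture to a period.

Physics=period 5; Databases=period 6; Chem=period 2; Econ=period 4; OS=period 3; Logic=period 1

Checking: OS(period 3) != Econ(period 4); Econ(period 4) != Databases(period 6); Logic(period 1) != OS(period 3); Logic(period 1) != Econ(period 4); max 1 per period (cap 1).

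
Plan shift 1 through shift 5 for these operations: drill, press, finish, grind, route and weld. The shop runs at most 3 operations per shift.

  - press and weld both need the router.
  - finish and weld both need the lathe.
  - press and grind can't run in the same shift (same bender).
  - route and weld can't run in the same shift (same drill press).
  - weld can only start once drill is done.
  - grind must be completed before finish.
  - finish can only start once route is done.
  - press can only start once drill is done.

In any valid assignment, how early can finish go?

shift 2

Precedence pushes finish to at least shift 2.
finish at shift 2 is achievable: grind -> shift 1; weld -> shift 3; route -> shift 1; press -> shift 2; finish -> shift 2; drill -> shift 1.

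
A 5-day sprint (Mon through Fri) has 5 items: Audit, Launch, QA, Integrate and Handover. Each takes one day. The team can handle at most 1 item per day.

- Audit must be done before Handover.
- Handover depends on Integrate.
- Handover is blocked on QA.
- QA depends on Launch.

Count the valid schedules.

12

Splitting on Audit: it can be Mon (3), Tue (3), Wed (3), Thu (3). Listing each branch's schedules as (Launch, QA, Integrate, Handover):
Audit=Mon: (Tue,Wed,Thu,Fri) (Tue,Thu,Wed,Fri) (Wed,Thu,Tue,Fri) — 3.
Audit=Tue: (Mon,Wed,Thu,Fri) (Mon,Thu,Wed,Fri) (Wed,Thu,Mon,Fri) — 3.
Audit=Wed: (Mon,Tue,Thu,Fri) (Mon,Thu,Tue,Fri) (Tue,Thu,Mon,Fri) — 3.
Audit=Thu: (Mon,Tue,Wed,Fri) (Mon,Wed,Tue,Fri) (Tue,Wed,Mon,Fri) — 3.
Summing: 3 + 3 + 3 + 3 = 12.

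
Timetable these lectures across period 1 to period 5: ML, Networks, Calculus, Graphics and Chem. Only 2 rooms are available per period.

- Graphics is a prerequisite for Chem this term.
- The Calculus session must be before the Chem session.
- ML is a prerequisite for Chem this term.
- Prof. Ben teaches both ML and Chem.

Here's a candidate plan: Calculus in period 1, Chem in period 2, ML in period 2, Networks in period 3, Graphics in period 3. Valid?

ML is a prerequisite for Chem this term — violated.
Prof. Ben teaches both ML and Chem — violated.
Graphics is a prerequisite for Chem this term — violated.
Only 2 rooms are available per period — holds.
The Calculus session must be before the Chem session — holds.

No — it violates: Graphics is a prerequisite for Chem this term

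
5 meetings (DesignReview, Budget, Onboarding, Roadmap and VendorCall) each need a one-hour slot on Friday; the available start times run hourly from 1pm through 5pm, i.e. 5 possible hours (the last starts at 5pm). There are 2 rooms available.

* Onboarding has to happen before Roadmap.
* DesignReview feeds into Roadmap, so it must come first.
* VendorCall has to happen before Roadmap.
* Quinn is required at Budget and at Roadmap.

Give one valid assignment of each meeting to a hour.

Roadmap in 3pm; DesignReview in 1pm; Onboarding in 1pm; Budget in 2pm; VendorCall in 2pm

Checking: DesignReview(1pm) before Roadmap(3pm); VendorCall(2pm) before Roadmap(3pm); Onboarding(1pm) before Roadmap(3pm); Budget(2pm) != Roadmap(3pm); max 2 per hour (cap 2).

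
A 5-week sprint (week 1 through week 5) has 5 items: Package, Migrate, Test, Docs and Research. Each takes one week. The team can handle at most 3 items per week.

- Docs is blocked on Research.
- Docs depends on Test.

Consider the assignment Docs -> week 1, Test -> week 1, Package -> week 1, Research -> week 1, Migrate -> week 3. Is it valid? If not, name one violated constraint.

Invalid. The team can handle at most 3 items per week.

Docs is blocked on Research — violated.
Docs depends on Test — violated.
The team can handle at most 3 items per week — violated.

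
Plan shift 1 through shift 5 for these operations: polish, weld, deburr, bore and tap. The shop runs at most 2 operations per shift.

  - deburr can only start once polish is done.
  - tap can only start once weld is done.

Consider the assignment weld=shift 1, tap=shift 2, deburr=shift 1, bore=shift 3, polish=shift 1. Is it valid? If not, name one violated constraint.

No. The shop runs at most 2 operations per shift is not satisfied.

deburr can only start once polish is done — violated.
The shop runs at most 2 operations per shift — violated.
tap can only start once weld is done — holds.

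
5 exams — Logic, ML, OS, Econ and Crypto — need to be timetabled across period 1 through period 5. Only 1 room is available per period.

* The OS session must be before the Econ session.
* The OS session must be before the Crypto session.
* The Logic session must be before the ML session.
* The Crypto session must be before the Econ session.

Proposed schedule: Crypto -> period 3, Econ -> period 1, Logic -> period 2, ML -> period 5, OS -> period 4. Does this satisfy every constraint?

No. The OS session must be before the Econ session is not satisfied.

The Logic session must be before the ML session — holds.
The OS session must be before the Econ session — violated.
The Crypto session must be before the Econ session — violated.
The OS session must be before the Crypto session — violated.
Only 1 room is available per period — holds.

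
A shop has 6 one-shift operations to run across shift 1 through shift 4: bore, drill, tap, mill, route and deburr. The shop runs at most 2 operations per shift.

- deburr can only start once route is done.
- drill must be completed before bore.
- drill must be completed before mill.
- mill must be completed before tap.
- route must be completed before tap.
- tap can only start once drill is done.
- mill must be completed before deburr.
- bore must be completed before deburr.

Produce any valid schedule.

mill in shift 2; tap in shift 3; bore in shift 2; route in shift 1; drill in shift 1; deburr in shift 3

Checking: mill(shift 2) before tap(shift 3); mill(shift 2) before deburr(shift 3); drill(shift 1) before mill(shift 2); drill(shift 1) before tap(shift 3); drill(shift 1) before bore(shift 2); route(shift 1) before deburr(shift 3); route(shift 1) before tap(shift 3); bore(shift 2) before deburr(shift 3); max 2 per shift (cap 2).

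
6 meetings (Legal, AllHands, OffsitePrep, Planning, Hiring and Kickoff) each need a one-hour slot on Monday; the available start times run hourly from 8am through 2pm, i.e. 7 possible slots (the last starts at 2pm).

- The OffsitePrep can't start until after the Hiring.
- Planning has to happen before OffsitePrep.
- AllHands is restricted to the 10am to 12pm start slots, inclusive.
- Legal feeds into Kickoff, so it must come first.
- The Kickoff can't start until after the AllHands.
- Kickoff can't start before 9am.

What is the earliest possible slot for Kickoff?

Kickoff is available from 9am; precedence pushes Kickoff to at least 11am.
Kickoff at 11am is achievable: AllHands=10am, OffsitePrep=9am, Kickoff=11am, Hiring=8am, Planning=8am, Legal=8am.

11am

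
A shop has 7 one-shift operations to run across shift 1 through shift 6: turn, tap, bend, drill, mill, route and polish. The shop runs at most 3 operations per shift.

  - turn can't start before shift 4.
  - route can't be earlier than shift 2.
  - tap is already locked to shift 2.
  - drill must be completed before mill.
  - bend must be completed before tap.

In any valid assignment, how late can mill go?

Precedence pushes mill to at least shift 2.
mill at shift 6 is achievable: turn -> shift 4, polish -> shift 1, drill -> shift 1, route -> shift 2, bend -> shift 1, mill -> shift 6, tap -> shift 2.

shift 6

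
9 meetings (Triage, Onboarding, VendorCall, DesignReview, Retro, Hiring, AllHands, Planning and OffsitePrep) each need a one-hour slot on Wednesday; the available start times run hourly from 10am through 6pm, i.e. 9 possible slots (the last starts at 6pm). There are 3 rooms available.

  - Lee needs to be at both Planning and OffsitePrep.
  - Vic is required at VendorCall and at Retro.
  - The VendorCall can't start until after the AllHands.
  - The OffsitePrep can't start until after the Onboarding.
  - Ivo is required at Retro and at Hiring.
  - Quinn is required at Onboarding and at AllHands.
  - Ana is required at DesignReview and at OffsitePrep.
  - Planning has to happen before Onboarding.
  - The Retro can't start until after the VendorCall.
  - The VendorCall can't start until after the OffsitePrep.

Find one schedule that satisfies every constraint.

Hiring in 11am, OffsitePrep in 12pm, AllHands in 10am, Retro in 2pm, Triage in 10am, Planning in 10am, Onboarding in 11am, DesignReview in 11am, VendorCall in 1pm

Checking: Planning(10am) before Onboarding(11am); OffsitePrep(12pm) before VendorCall(1pm); Onboarding(11am) before OffsitePrep(12pm); AllHands(10am) before VendorCall(1pm); VendorCall(1pm) before Retro(2pm); DesignReview(11am) != OffsitePrep(12pm); Retro(2pm) != Hiring(11am); Onboarding(11am) != AllHands(10am); VendorCall(1pm) != Retro(2pm); Planning(10am) != OffsitePrep(12pm); max 3 per slot (cap 3).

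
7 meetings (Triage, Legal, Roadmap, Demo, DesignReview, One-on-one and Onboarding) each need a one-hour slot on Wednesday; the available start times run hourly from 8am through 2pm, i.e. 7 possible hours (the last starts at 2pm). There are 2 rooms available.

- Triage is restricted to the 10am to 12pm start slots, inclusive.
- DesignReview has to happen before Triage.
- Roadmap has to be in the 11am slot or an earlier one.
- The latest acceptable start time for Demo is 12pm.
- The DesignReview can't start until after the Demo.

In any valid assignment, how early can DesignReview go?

9am

Precedence pushes DesignReview to at least 9am; downstream work caps DesignReview at 11am.
DesignReview at 9am is achievable: Triage in 10am; Roadmap in 8am; One-on-one in 10am; Legal in 9am; Onboarding in 11am; Demo in 8am; DesignReview in 9am.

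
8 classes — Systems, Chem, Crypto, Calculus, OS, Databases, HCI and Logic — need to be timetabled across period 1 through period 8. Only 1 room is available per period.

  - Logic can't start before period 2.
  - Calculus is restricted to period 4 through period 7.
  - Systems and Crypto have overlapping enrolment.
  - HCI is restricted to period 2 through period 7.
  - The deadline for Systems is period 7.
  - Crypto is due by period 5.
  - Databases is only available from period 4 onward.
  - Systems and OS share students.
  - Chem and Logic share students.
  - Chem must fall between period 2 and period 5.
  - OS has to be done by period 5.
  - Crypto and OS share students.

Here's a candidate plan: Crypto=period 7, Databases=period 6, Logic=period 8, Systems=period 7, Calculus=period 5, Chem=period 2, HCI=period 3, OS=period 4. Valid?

No. Systems and Crypto have overlapping enrolment is not satisfied.

Calculus is restricted to period 4 through period 7 — holds.
OS has to be done by period 5 — holds.
The deadline for Systems is period 7 — holds.
Only 1 room is available per period — violated.
Systems and Crypto have overlapping enrolment — violated.
Logic can't start before period 2 — holds.
HCI is restricted to period 2 through period 7 — holds.
Chem and Logic share students — holds.
Databases is only available from period 4 onward — holds.
Chem must fall between period 2 and period 5 — holds.
Crypto and OS share students — holds.
Crypto is due by period 5 — violated.
Systems and OS share students — holds.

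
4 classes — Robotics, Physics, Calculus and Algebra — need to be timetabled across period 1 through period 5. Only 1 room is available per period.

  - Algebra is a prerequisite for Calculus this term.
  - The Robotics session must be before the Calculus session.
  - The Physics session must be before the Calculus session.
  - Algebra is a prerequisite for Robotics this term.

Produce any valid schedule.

Algebra in period 1; Physics in period 3; Calculus in period 4; Robotics in period 2

Checking: Physics(period 3) before Calculus(period 4); Robotics(period 2) before Calculus(period 4); Algebra(period 1) before Robotics(period 2); Algebra(period 1) before Calculus(period 4); max 1 per period (cap 1).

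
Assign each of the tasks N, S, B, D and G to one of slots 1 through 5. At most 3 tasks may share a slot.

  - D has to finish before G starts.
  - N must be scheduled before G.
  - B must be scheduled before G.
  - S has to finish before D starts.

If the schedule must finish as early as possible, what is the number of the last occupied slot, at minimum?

The precedence chain requires at least 3 distinct slots.
With at most 3 per slot and 5 tasks, at least 2 slots are needed.
3 works (last occupied slot: 3): for example S=1; D=2; B=1; G=3; N=1.

slot 3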